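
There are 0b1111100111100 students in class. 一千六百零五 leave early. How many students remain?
Convert 0b1111100111100 (binary) → 4096 + 2048 + 1024 + 512 + 256 + 32 + 16 + 8 + 4 = 7996 (decimal)
Convert 一千六百零五 (Chinese numeral) → 1×1000 + 6×100 + 5 = 1605 (decimal)
Compute 7996 - 1605 = 6391
6391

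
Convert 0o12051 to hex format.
Convert 0o12051 (octal) → 1×4096 + 2×512 + 5×8 + 1 = 5161 (decimal)
Convert 5161 (decimal) → 5161 = 1×4096 + 4×256 + 2×16 + 9 → 0x1429 (hexadecimal)
0x1429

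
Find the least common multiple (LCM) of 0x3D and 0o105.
Convert 0x3D (hexadecimal) → 3×16 + 13 = 61 (decimal)
Convert 0o105 (octal) → 1×64 + 5 = 69 (decimal)
Compute lcm(61, 69) = 4209
4209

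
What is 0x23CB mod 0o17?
Convert 0x23CB (hexadecimal) → 2×4096 + 3×256 + 12×16 + 11 = 9163 (decimal)
Convert 0o17 (octal) → 1×8 + 7 = 15 (decimal)
Compute 9163 mod 15 = 13
13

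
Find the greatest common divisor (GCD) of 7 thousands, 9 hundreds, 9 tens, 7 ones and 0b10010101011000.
Convert 7 thousands, 9 hundreds, 9 tens, 7 ones (place-value notation) → 7×1000 + 9×100 + 9×10 + 7 = 7997 (decimal)
Convert 0b10010101011000 (binary) → 8192 + 1024 + 256 + 64 + 16 + 8 = 9560 (decimal)
Compute gcd(7997, 9560) = 1
1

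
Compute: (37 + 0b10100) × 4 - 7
Convert 0b10100 (binary) → 16 + 4 = 20 (decimal)
Expression in decimal: (37 + 20) × 4 - 7
Parentheses first: 37 + 20 = 57
Multiply: 57 × 4 = 228
Subtract: 228 - 7 = 221
221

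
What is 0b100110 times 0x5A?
Convert 0b100110 (binary) → 32 + 4 + 2 = 38 (decimal)
Convert 0x5A (hexadecimal) → 5×16 + 10 = 90 (decimal)
Compute 38 × 90 = 3420
3420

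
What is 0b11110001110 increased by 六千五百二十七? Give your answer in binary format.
Convert 0b11110001110 (binary) → 1024 + 512 + 256 + 128 + 8 + 4 + 2 = 1934 (decimal)
Convert 六千五百二十七 (Chinese numeral) → 6×1000 + 5×100 + 2×10 + 7 = 6527 (decimal)
Compute 1934 + 6527 = 8461
Convert 8461 (decimal) → 8461 = 8192 + 256 + 8 + 4 + 1 → 0b10000100001101 (binary)
0b10000100001101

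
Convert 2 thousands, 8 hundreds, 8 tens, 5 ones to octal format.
Convert 2 thousands, 8 hundreds, 8 tens, 5 ones (place-value notation) → 2×1000 + 8×100 + 8×10 + 5 = 2885 (decimal)
Convert 2885 (decimal) → 2885 = 5×512 + 5×64 + 5 → 0o5505 (octal)
0o5505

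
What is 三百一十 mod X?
Convert 三百一十 (Chinese numeral) → 3×100 + 1×10 = 310 (decimal)
Convert X (Roman numeral) → 10 (decimal)
Compute 310 mod 10 = 0
0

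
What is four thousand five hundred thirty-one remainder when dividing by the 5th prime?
Convert four thousand five hundred thirty-one (English words) → 4×1000 + 5×100 + 31 = 4531 (decimal)
Convert the 5th prime (prime index) → 11 (decimal)
Compute 4531 mod 11 = 10
10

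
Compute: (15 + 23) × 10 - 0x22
Convert 0x22 (hexadecimal) → 2×16 + 2 = 34 (decimal)
Expression in decimal: (15 + 23) × 10 - 34
Parentheses first: 15 + 23 = 38
Multiply: 38 × 10 = 380
Subtract: 380 - 34 = 346
346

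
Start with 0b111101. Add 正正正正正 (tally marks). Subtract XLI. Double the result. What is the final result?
Convert 0b111101 (binary) → 32 + 16 + 8 + 4 + 1 = 61 (decimal)
Start: 61
Convert 正正正正正 (tally marks) → 5 + 5 + 5 + 5 + 5 = 25 (decimal)
61 + 25 = 86
Convert XLI (Roman numeral) → 40 + 1 = 41 (decimal)
86 - 41 = 45
45 × 2 = 90
90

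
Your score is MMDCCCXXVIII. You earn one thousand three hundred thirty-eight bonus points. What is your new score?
Convert MMDCCCXXVIII (Roman numeral) → 1000 + 1000 + 500 + 100 + 100 + 100 + 10 + 10 + 5 + 1 + 1 + 1 = 2828 (decimal)
Convert one thousand three hundred thirty-eight (English words) → 1×1000 + 3×100 + 38 = 1338 (decimal)
Compute 2828 + 1338 = 4166
4166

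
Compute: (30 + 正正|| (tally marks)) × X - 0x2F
Convert 正正|| (tally marks) → 5 + 5 + 2 = 12 (decimal)
Convert X (Roman numeral) → 10 (decimal)
Convert 0x2F (hexadecimal) → 2×16 + 15 = 47 (decimal)
Expression in decimal: (30 + 12) × 10 - 47
Parentheses first: 30 + 12 = 42
Multiply: 42 × 10 = 420
Subtract: 420 - 47 = 373
373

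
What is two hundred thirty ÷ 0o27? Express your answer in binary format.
Convert two hundred thirty (English words) → 2×100 + 30 = 230 (decimal)
Convert 0o27 (octal) → 2×8 + 7 = 23 (decimal)
Compute 230 ÷ 23 = 10
Convert 10 (decimal) → 10 = 8 + 2 → 0b1010 (binary)
0b1010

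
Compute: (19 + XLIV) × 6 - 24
Convert XLIV (Roman numeral) → 40 + 4 = 44 (decimal)
Expression in decimal: (19 + 44) × 6 - 24
Parentheses first: 19 + 44 = 63
Multiply: 63 × 6 = 378
Subtract: 378 - 24 = 354
354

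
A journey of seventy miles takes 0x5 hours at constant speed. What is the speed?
Convert seventy (English words) → 70 (decimal)
Convert 0x5 (hexadecimal) → 5 (decimal)
Compute 70 ÷ 5 = 14
14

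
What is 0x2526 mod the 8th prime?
Convert 0x2526 (hexadecimal) → 2×4096 + 5×256 + 2×16 + 6 = 9510 (decimal)
Convert the 8th prime (prime index) → 19 (decimal)
Compute 9510 mod 19 = 10
10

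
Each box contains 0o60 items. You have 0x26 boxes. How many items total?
Convert 0o60 (octal) → 6×8 = 48 (decimal)
Convert 0x26 (hexadecimal) → 2×16 + 6 = 38 (decimal)
Compute 48 × 38 = 1824
1824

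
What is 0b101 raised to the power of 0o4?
Convert 0b101 (binary) → 4 + 1 = 5 (decimal)
Convert 0o4 (octal) → 4 (decimal)
Compute 5 ^ 4 = 625
625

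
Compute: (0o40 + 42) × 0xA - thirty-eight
Convert 0o40 (octal) → 4×8 = 32 (decimal)
Convert 0xA (hexadecimal) → 10 (decimal)
Convert thirty-eight (English words) → 38 (decimal)
Expression in decimal: (32 + 42) × 10 - 38
Parentheses first: 32 + 42 = 74
Multiply: 74 × 10 = 740
Subtract: 740 - 38 = 702
702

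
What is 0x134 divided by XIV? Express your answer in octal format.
Convert 0x134 (hexadecimal) → 1×256 + 3×16 + 4 = 308 (decimal)
Convert XIV (Roman numeral) → 10 + 4 = 14 (decimal)
Compute 308 ÷ 14 = 22
Convert 22 (decimal) → 22 = 2×8 + 6 → 0o26 (octal)
0o26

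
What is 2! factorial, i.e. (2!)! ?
Convert 2! (factorial) → 2 (decimal)
Compute 2! = 2
2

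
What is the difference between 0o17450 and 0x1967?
Convert 0o17450 (octal) → 1×4096 + 7×512 + 4×64 + 5×8 = 7976 (decimal)
Convert 0x1967 (hexadecimal) → 1×4096 + 9×256 + 6×16 + 7 = 6503 (decimal)
Difference: |7976 - 6503| = 1473
1473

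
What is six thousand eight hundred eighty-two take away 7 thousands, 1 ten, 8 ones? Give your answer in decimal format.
Convert six thousand eight hundred eighty-two (English words) → 6×1000 + 8×100 + 82 = 6882 (decimal)
Convert 7 thousands, 1 ten, 8 ones (place-value notation) → 7×1000 + 1×10 + 8 = 7018 (decimal)
Compute 6882 - 7018 = -136
-136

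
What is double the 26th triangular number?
The 26th triangular number = 26×27/2 = 351
Compute 351 × 2 = 702
702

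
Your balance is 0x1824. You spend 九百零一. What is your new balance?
Convert 0x1824 (hexadecimal) → 1×4096 + 8×256 + 2×16 + 4 = 6180 (decimal)
Convert 九百零一 (Chinese numeral) → 9×100 + 1 = 901 (decimal)
Compute 6180 - 901 = 5279
5279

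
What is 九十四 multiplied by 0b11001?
Convert 九十四 (Chinese numeral) → 9×10 + 4 = 94 (decimal)
Convert 0b11001 (binary) → 16 + 8 + 1 = 25 (decimal)
Compute 94 × 25 = 2350
2350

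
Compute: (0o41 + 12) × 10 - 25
Convert 0o41 (octal) → 4×8 + 1 = 33 (decimal)
Expression in decimal: (33 + 12) × 10 - 25
Parentheses first: 33 + 12 = 45
Multiply: 45 × 10 = 450
Subtract: 450 - 25 = 425
425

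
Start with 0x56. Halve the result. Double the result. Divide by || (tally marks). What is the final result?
Convert 0x56 (hexadecimal) → 5×16 + 6 = 86 (decimal)
Start: 86
86 ÷ 2 = 43
43 × 2 = 86
Convert || (tally marks) → 2 (decimal)
86 ÷ 2 = 43
43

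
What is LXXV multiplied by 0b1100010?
Convert LXXV (Roman numeral) → 50 + 10 + 10 + 5 = 75 (decimal)
Convert 0b1100010 (binary) → 64 + 32 + 2 = 98 (decimal)
Compute 75 × 98 = 7350
7350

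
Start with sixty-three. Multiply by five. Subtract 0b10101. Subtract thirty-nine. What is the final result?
Convert sixty-three (English words) → 63 (decimal)
Start: 63
Convert five (English words) → 5 (decimal)
63 × 5 = 315
Convert 0b10101 (binary) → 16 + 4 + 1 = 21 (decimal)
315 - 21 = 294
Convert thirty-nine (English words) → 39 (decimal)
294 - 39 = 255
255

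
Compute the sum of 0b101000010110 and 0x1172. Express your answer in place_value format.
Convert 0b101000010110 (binary) → 2048 + 512 + 16 + 4 + 2 = 2582 (decimal)
Convert 0x1172 (hexadecimal) → 1×4096 + 1×256 + 7×16 + 2 = 4466 (decimal)
Compute 2582 + 4466 = 7048
Convert 7048 (decimal) → 7048 = 7×1000 + 4×10 + 8 → 7 thousands, 4 tens, 8 ones (place-value notation)
7 thousands, 4 tens, 8 ones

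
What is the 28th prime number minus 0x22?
The 28th prime number = 107
Convert 0x22 (hexadecimal) → 2×16 + 2 = 34 (decimal)
Compute 107 - 34 = 73
73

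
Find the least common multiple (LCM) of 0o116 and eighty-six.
Convert 0o116 (octal) → 1×64 + 1×8 + 6 = 78 (decimal)
Convert eighty-six (English words) → 86 (decimal)
Compute lcm(78, 86) = 3354
3354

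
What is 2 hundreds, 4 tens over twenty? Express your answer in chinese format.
Convert 2 hundreds, 4 tens (place-value notation) → 2×100 + 4×10 = 240 (decimal)
Convert twenty (English words) → 20 (decimal)
Compute 240 ÷ 20 = 12
Convert 12 (decimal) → 12 = 1×10 + 2 → 十二 (Chinese numeral)
十二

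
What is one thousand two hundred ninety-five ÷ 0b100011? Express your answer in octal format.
Convert one thousand two hundred ninety-five (English words) → 1×1000 + 2×100 + 95 = 1295 (decimal)
Convert 0b100011 (binary) → 32 + 2 + 1 = 35 (decimal)
Compute 1295 ÷ 35 = 37
Convert 37 (decimal) → 37 = 4×8 + 5 → 0o45 (octal)
0o45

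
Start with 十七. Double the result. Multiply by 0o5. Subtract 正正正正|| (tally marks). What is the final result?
Convert 十七 (Chinese numeral) → 1×10 + 7 = 17 (decimal)
Start: 17
17 × 2 = 34
Convert 0o5 (octal) → 5 (decimal)
34 × 5 = 170
Convert 正正正正|| (tally marks) → 5 + 5 + 5 + 5 + 2 = 22 (decimal)
170 - 22 = 148
148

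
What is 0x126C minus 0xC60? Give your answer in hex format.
Convert 0x126C (hexadecimal) → 1×4096 + 2×256 + 6×16 + 12 = 4716 (decimal)
Convert 0xC60 (hexadecimal) → 12×256 + 6×16 = 3168 (decimal)
Compute 4716 - 3168 = 1548
Convert 1548 (decimal) → 1548 = 6×256 + 12 → 0x60C (hexadecimal)
0x60C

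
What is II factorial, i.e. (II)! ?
Convert II (Roman numeral) → 1 + 1 = 2 (decimal)
Compute 2! = 2
2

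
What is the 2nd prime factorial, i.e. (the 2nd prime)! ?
Convert the 2nd prime (prime index) → 3 (decimal)
Compute 3! = 6
6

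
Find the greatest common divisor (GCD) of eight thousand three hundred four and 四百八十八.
Convert eight thousand three hundred four (English words) → 8×1000 + 3×100 + 4 = 8304 (decimal)
Convert 四百八十八 (Chinese numeral) → 4×100 + 8×10 + 8 = 488 (decimal)
Compute gcd(8304, 488) = 8
8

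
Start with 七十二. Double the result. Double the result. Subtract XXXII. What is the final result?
Convert 七十二 (Chinese numeral) → 7×10 + 2 = 72 (decimal)
Start: 72
72 × 2 = 144
144 × 2 = 288
Convert XXXII (Roman numeral) → 10 + 10 + 10 + 1 + 1 = 32 (decimal)
288 - 32 = 256
256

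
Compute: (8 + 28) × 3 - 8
Parentheses first: 8 + 28 = 36
Multiply: 36 × 3 = 108
Subtract: 108 - 8 = 100
100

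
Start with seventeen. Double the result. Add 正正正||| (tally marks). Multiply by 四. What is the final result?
Convert seventeen (English words) → 17 (decimal)
Start: 17
17 × 2 = 34
Convert 正正正||| (tally marks) → 5 + 5 + 5 + 3 = 18 (decimal)
34 + 18 = 52
Convert 四 (Chinese numeral) → 4 (decimal)
52 × 4 = 208
208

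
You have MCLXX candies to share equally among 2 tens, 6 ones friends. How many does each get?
Convert MCLXX (Roman numeral) → 1000 + 100 + 50 + 10 + 10 = 1170 (decimal)
Convert 2 tens, 6 ones (place-value notation) → 2×10 + 6 = 26 (decimal)
Compute 1170 ÷ 26 = 45
45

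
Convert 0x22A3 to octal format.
Convert 0x22A3 (hexadecimal) → 2×4096 + 2×256 + 10×16 + 3 = 8867 (decimal)
Convert 8867 (decimal) → 8867 = 2×4096 + 1×512 + 2×64 + 4×8 + 3 → 0o21243 (octal)
0o21243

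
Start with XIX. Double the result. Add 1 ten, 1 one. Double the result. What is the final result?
Convert XIX (Roman numeral) → 10 + 9 = 19 (decimal)
Start: 19
19 × 2 = 38
Convert 1 ten, 1 one (place-value notation) → 1×10 + 1 = 11 (decimal)
38 + 11 = 49
49 × 2 = 98
98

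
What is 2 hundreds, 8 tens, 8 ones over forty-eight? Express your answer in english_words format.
Convert 2 hundreds, 8 tens, 8 ones (place-value notation) → 2×100 + 8×10 + 8 = 288 (decimal)
Convert forty-eight (English words) → 48 (decimal)
Compute 288 ÷ 48 = 6
Convert 6 (decimal) → six (English words)
six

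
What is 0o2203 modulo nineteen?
Convert 0o2203 (octal) → 2×512 + 2×64 + 3 = 1155 (decimal)
Convert nineteen (English words) → 19 (decimal)
Compute 1155 mod 19 = 15
15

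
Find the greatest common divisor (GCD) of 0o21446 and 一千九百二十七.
Convert 0o21446 (octal) → 2×4096 + 1×512 + 4×64 + 4×8 + 6 = 8998 (decimal)
Convert 一千九百二十七 (Chinese numeral) → 1×1000 + 9×100 + 2×10 + 7 = 1927 (decimal)
Compute gcd(8998, 1927) = 1
1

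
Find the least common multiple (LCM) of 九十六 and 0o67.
Convert 九十六 (Chinese numeral) → 9×10 + 6 = 96 (decimal)
Convert 0o67 (octal) → 6×8 + 7 = 55 (decimal)
Compute lcm(96, 55) = 5280
5280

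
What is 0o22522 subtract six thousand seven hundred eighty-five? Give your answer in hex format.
Convert 0o22522 (octal) → 2×4096 + 2×512 + 5×64 + 2×8 + 2 = 9554 (decimal)
Convert six thousand seven hundred eighty-five (English words) → 6×1000 + 7×100 + 85 = 6785 (decimal)
Compute 9554 - 6785 = 2769
Convert 2769 (decimal) → 2769 = 10×256 + 13×16 + 1 → 0xAD1 (hexadecimal)
0xAD1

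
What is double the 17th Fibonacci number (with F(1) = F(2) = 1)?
The 17th Fibonacci number (with F(1) = F(2) = 1) = 1597
Compute 1597 × 2 = 3194
3194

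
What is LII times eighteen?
Convert LII (Roman numeral) → 50 + 1 + 1 = 52 (decimal)
Convert eighteen (English words) → 18 (decimal)
Compute 52 × 18 = 936
936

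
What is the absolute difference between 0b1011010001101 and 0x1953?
Convert 0b1011010001101 (binary) → 4096 + 1024 + 512 + 128 + 8 + 4 + 1 = 5773 (decimal)
Convert 0x1953 (hexadecimal) → 1×4096 + 9×256 + 5×16 + 3 = 6483 (decimal)
Compute |5773 - 6483| = 710
710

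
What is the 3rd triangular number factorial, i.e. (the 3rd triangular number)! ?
Convert the 3rd triangular number (triangular index) → 3×4/2 = 6 (decimal)
Compute 6! = 720
720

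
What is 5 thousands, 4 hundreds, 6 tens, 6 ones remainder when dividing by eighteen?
Convert 5 thousands, 4 hundreds, 6 tens, 6 ones (place-value notation) → 5×1000 + 4×100 + 6×10 + 6 = 5466 (decimal)
Convert eighteen (English words) → 18 (decimal)
Compute 5466 mod 18 = 12
12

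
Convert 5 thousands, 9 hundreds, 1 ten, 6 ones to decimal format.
Convert 5 thousands, 9 hundreds, 1 ten, 6 ones (place-value notation) → 5×1000 + 9×100 + 1×10 + 6 = 5916 (decimal)
5916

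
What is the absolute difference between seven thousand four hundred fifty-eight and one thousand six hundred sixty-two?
Convert seven thousand four hundred fifty-eight (English words) → 7×1000 + 4×100 + 58 = 7458 (decimal)
Convert one thousand six hundred sixty-two (English words) → 1×1000 + 6×100 + 62 = 1662 (decimal)
Compute |7458 - 1662| = 5796
5796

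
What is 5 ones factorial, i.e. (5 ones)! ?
Convert 5 ones (place-value notation) → 5 (decimal)
Compute 5! = 120
120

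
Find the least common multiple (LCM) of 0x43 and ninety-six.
Convert 0x43 (hexadecimal) → 4×16 + 3 = 67 (decimal)
Convert ninety-six (English words) → 96 (decimal)
Compute lcm(67, 96) = 6432
6432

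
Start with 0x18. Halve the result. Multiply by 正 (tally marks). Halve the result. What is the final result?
Convert 0x18 (hexadecimal) → 1×16 + 8 = 24 (decimal)
Start: 24
24 ÷ 2 = 12
Convert 正 (tally marks) → 5 (decimal)
12 × 5 = 60
60 ÷ 2 = 30
30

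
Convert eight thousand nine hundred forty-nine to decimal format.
Convert eight thousand nine hundred forty-nine (English words) → 8×1000 + 9×100 + 49 = 8949 (decimal)
8949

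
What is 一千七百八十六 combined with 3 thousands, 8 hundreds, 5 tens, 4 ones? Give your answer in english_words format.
Convert 一千七百八十六 (Chinese numeral) → 1×1000 + 7×100 + 8×10 + 6 = 1786 (decimal)
Convert 3 thousands, 8 hundreds, 5 tens, 4 ones (place-value notation) → 3×1000 + 8×100 + 5×10 + 4 = 3854 (decimal)
Compute 1786 + 3854 = 5640
Convert 5640 (decimal) → 5640 = 5×1000 + 6×100 + 40 → five thousand six hundred forty (English words)
five thousand six hundred forty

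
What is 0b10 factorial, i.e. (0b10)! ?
Convert 0b10 (binary) → 2 (decimal)
Compute 2! = 2
2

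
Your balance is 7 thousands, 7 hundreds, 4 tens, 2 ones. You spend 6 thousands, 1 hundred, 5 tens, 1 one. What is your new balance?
Convert 7 thousands, 7 hundreds, 4 tens, 2 ones (place-value notation) → 7×1000 + 7×100 + 4×10 + 2 = 7742 (decimal)
Convert 6 thousands, 1 hundred, 5 tens, 1 one (place-value notation) → 6×1000 + 1×100 + 5×10 + 1 = 6151 (decimal)
Compute 7742 - 6151 = 1591
1591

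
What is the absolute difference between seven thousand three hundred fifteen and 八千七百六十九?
Convert seven thousand three hundred fifteen (English words) → 7×1000 + 3×100 + 15 = 7315 (decimal)
Convert 八千七百六十九 (Chinese numeral) → 8×1000 + 7×100 + 6×10 + 9 = 8769 (decimal)
Compute |7315 - 8769| = 1454
1454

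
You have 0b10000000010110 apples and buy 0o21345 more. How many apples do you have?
Convert 0b10000000010110 (binary) → 8192 + 16 + 4 + 2 = 8214 (decimal)
Convert 0o21345 (octal) → 2×4096 + 1×512 + 3×64 + 4×8 + 5 = 8933 (decimal)
Compute 8214 + 8933 = 17147
17147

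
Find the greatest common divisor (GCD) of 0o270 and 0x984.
Convert 0o270 (octal) → 2×64 + 7×8 = 184 (decimal)
Convert 0x984 (hexadecimal) → 9×256 + 8×16 + 4 = 2436 (decimal)
Compute gcd(184, 2436) = 4
4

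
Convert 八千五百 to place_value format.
Convert 八千五百 (Chinese numeral) → 8×1000 + 5×100 = 8500 (decimal)
Convert 8500 (decimal) → 8500 = 8×1000 + 5×100 → 8 thousands, 5 hundreds (place-value notation)
8 thousands, 5 hundreds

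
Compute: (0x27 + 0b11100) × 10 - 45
Convert 0x27 (hexadecimal) → 2×16 + 7 = 39 (decimal)
Convert 0b11100 (binary) → 16 + 8 + 4 = 28 (decimal)
Expression in decimal: (39 + 28) × 10 - 45
Parentheses first: 39 + 28 = 67
Multiply: 67 × 10 = 670
Subtract: 670 - 45 = 625
625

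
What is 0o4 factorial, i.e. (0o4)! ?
Convert 0o4 (octal) → 4 (decimal)
Compute 4! = 24
24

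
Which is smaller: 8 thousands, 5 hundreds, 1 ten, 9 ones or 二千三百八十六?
Convert 8 thousands, 5 hundreds, 1 ten, 9 ones (place-value notation) → 8×1000 + 5×100 + 1×10 + 9 = 8519 (decimal)
Convert 二千三百八十六 (Chinese numeral) → 2×1000 + 3×100 + 8×10 + 6 = 2386 (decimal)
Compare 8519 vs 2386: smaller = 2386
2386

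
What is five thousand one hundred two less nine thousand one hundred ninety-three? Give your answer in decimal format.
Convert five thousand one hundred two (English words) → 5×1000 + 1×100 + 2 = 5102 (decimal)
Convert nine thousand one hundred ninety-three (English words) → 9×1000 + 1×100 + 93 = 9193 (decimal)
Compute 5102 - 9193 = -4091
-4091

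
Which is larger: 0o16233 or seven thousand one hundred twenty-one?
Convert 0o16233 (octal) → 1×4096 + 6×512 + 2×64 + 3×8 + 3 = 7323 (decimal)
Convert seven thousand one hundred twenty-one (English words) → 7×1000 + 1×100 + 21 = 7121 (decimal)
Compare 7323 vs 7121: larger = 7323
7323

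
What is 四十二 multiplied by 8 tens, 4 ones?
Convert 四十二 (Chinese numeral) → 4×10 + 2 = 42 (decimal)
Convert 8 tens, 4 ones (place-value notation) → 8×10 + 4 = 84 (decimal)
Compute 42 × 84 = 3528
3528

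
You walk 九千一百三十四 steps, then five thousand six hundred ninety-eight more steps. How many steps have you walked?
Convert 九千一百三十四 (Chinese numeral) → 9×1000 + 1×100 + 3×10 + 4 = 9134 (decimal)
Convert five thousand six hundred ninety-eight (English words) → 5×1000 + 6×100 + 98 = 5698 (decimal)
Compute 9134 + 5698 = 14832
14832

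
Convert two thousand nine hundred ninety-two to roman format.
Convert two thousand nine hundred ninety-two (English words) → 2×1000 + 9×100 + 92 = 2992 (decimal)
Convert 2992 (decimal) → 2992 = 1000 + 1000 + 900 + 90 + 1 + 1 → MMCMXCII (Roman numeral)
MMCMXCII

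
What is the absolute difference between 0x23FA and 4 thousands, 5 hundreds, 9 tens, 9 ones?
Convert 0x23FA (hexadecimal) → 2×4096 + 3×256 + 15×16 + 10 = 9210 (decimal)
Convert 4 thousands, 5 hundreds, 9 tens, 9 ones (place-value notation) → 4×1000 + 5×100 + 9×10 + 9 = 4599 (decimal)
Compute |9210 - 4599| = 4611
4611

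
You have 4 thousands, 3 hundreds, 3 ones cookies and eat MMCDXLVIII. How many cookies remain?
Convert 4 thousands, 3 hundreds, 3 ones (place-value notation) → 4×1000 + 3×100 + 3 = 4303 (decimal)
Convert MMCDXLVIII (Roman numeral) → 1000 + 1000 + 400 + 40 + 5 + 1 + 1 + 1 = 2448 (decimal)
Compute 4303 - 2448 = 1855
1855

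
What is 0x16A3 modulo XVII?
Convert 0x16A3 (hexadecimal) → 1×4096 + 6×256 + 10×16 + 3 = 5795 (decimal)
Convert XVII (Roman numeral) → 10 + 5 + 1 + 1 = 17 (decimal)
Compute 5795 mod 17 = 15
15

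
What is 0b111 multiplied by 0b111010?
Convert 0b111 (binary) → 4 + 2 + 1 = 7 (decimal)
Convert 0b111010 (binary) → 32 + 16 + 8 + 2 = 58 (decimal)
Compute 7 × 58 = 406
406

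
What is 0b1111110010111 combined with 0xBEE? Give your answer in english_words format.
Convert 0b1111110010111 (binary) → 4096 + 2048 + 1024 + 512 + 256 + 128 + 16 + 4 + 2 + 1 = 8087 (decimal)
Convert 0xBEE (hexadecimal) → 11×256 + 14×16 + 14 = 3054 (decimal)
Compute 8087 + 3054 = 11141
Convert 11141 (decimal) → 11141 = 11×1000 + 1×100 + 41 → eleven thousand one hundred forty-one (English words)
eleven thousand one hundred forty-one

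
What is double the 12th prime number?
The 12th prime number = 37
Compute 37 × 2 = 74
74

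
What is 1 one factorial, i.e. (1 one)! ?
Convert 1 one (place-value notation) → 1 (decimal)
Compute 1! = 1
1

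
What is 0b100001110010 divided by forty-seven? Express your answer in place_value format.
Convert 0b100001110010 (binary) → 2048 + 64 + 32 + 16 + 2 = 2162 (decimal)
Convert forty-seven (English words) → 47 (decimal)
Compute 2162 ÷ 47 = 46
Convert 46 (decimal) → 46 = 4×10 + 6 → 4 tens, 6 ones (place-value notation)
4 tens, 6 ones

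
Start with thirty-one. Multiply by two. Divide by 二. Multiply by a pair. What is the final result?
Convert thirty-one (English words) → 31 (decimal)
Start: 31
Convert two (English words) → 2 (decimal)
31 × 2 = 62
Convert 二 (Chinese numeral) → 2 (decimal)
62 ÷ 2 = 31
Convert a pair (colloquial) → 2 (decimal)
31 × 2 = 62
62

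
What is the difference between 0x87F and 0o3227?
Convert 0x87F (hexadecimal) → 8×256 + 7×16 + 15 = 2175 (decimal)
Convert 0o3227 (octal) → 3×512 + 2×64 + 2×8 + 7 = 1687 (decimal)
Difference: |2175 - 1687| = 488
488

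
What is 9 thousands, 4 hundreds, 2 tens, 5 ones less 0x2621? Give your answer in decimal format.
Convert 9 thousands, 4 hundreds, 2 tens, 5 ones (place-value notation) → 9×1000 + 4×100 + 2×10 + 5 = 9425 (decimal)
Convert 0x2621 (hexadecimal) → 2×4096 + 6×256 + 2×16 + 1 = 9761 (decimal)
Compute 9425 - 9761 = -336
-336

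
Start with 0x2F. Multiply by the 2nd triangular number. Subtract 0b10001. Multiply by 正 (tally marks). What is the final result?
Convert 0x2F (hexadecimal) → 2×16 + 15 = 47 (decimal)
Start: 47
Convert the 2nd triangular number (triangular index) → 2×3/2 = 3 (decimal)
47 × 3 = 141
Convert 0b10001 (binary) → 16 + 1 = 17 (decimal)
141 - 17 = 124
Convert 正 (tally marks) → 5 (decimal)
124 × 5 = 620
620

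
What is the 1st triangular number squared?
The 1st triangular number = 1×2/2 = 1
Compute 1² = 1 × 1 = 1
1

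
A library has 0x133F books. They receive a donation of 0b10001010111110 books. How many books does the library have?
Convert 0x133F (hexadecimal) → 1×4096 + 3×256 + 3×16 + 15 = 4927 (decimal)
Convert 0b10001010111110 (binary) → 8192 + 512 + 128 + 32 + 16 + 8 + 4 + 2 = 8894 (decimal)
Compute 4927 + 8894 = 13821
13821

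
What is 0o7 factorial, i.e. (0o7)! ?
Convert 0o7 (octal) → 7 (decimal)
Compute 7! = 5040
5040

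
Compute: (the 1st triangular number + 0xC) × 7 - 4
Convert the 1st triangular number (triangular index) → 1×2/2 = 1 (decimal)
Convert 0xC (hexadecimal) → 12 (decimal)
Expression in decimal: (1 + 12) × 7 - 4
Parentheses first: 1 + 12 = 13
Multiply: 13 × 7 = 91
Subtract: 91 - 4 = 87
87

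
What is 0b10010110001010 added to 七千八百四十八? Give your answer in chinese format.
Convert 0b10010110001010 (binary) → 8192 + 1024 + 256 + 128 + 8 + 2 = 9610 (decimal)
Convert 七千八百四十八 (Chinese numeral) → 7×1000 + 8×100 + 4×10 + 8 = 7848 (decimal)
Compute 9610 + 7848 = 17458
Convert 17458 (decimal) → 17458 = 1×10000 + 7×1000 + 4×100 + 5×10 + 8 → 一万七千四百五十八 (Chinese numeral)
一万七千四百五十八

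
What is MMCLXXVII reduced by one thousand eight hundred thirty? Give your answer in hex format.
Convert MMCLXXVII (Roman numeral) → 1000 + 1000 + 100 + 50 + 10 + 10 + 5 + 1 + 1 = 2177 (decimal)
Convert one thousand eight hundred thirty (English words) → 1×1000 + 8×100 + 30 = 1830 (decimal)
Compute 2177 - 1830 = 347
Convert 347 (decimal) → 347 = 1×256 + 5×16 + 11 → 0x15B (hexadecimal)
0x15B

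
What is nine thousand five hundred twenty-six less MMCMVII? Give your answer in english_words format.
Convert nine thousand five hundred twenty-six (English words) → 9×1000 + 5×100 + 26 = 9526 (decimal)
Convert MMCMVII (Roman numeral) → 1000 + 1000 + 900 + 5 + 1 + 1 = 2907 (decimal)
Compute 9526 - 2907 = 6619
Convert 6619 (decimal) → 6619 = 6×1000 + 6×100 + 19 → six thousand six hundred nineteen (English words)
six thousand six hundred nineteen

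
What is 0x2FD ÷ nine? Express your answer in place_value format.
Convert 0x2FD (hexadecimal) → 2×256 + 15×16 + 13 = 765 (decimal)
Convert nine (English words) → 9 (decimal)
Compute 765 ÷ 9 = 85
Convert 85 (decimal) → 85 = 8×10 + 5 → 8 tens, 5 ones (place-value notation)
8 tens, 5 ones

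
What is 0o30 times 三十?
Convert 0o30 (octal) → 3×8 = 24 (decimal)
Convert 三十 (Chinese numeral) → 3×10 = 30 (decimal)
Compute 24 × 30 = 720
720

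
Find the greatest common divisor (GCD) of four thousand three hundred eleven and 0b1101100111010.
Convert four thousand three hundred eleven (English words) → 4×1000 + 3×100 + 11 = 4311 (decimal)
Convert 0b1101100111010 (binary) → 4096 + 2048 + 512 + 256 + 32 + 16 + 8 + 2 = 6970 (decimal)
Compute gcd(4311, 6970) = 1
1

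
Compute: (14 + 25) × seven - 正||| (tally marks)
Convert seven (English words) → 7 (decimal)
Convert 正||| (tally marks) → 5 + 3 = 8 (decimal)
Expression in decimal: (14 + 25) × 7 - 8
Parentheses first: 14 + 25 = 39
Multiply: 39 × 7 = 273
Subtract: 273 - 8 = 265
265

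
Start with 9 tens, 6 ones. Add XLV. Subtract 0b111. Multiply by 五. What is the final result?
Convert 9 tens, 6 ones (place-value notation) → 9×10 + 6 = 96 (decimal)
Start: 96
Convert XLV (Roman numeral) → 40 + 5 = 45 (decimal)
96 + 45 = 141
Convert 0b111 (binary) → 4 + 2 + 1 = 7 (decimal)
141 - 7 = 134
Convert 五 (Chinese numeral) → 5 (decimal)
134 × 5 = 670
670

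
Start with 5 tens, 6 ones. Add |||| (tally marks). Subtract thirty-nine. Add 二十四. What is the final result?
Convert 5 tens, 6 ones (place-value notation) → 5×10 + 6 = 56 (decimal)
Start: 56
Convert |||| (tally marks) → 4 (decimal)
56 + 4 = 60
Convert thirty-nine (English words) → 39 (decimal)
60 - 39 = 21
Convert 二十四 (Chinese numeral) → 2×10 + 4 = 24 (decimal)
21 + 24 = 45
45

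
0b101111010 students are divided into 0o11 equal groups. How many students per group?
Convert 0b101111010 (binary) → 256 + 64 + 32 + 16 + 8 + 2 = 378 (decimal)
Convert 0o11 (octal) → 1×8 + 1 = 9 (decimal)
Compute 378 ÷ 9 = 42
42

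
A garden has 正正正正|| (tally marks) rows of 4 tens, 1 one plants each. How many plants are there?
Convert 4 tens, 1 one (place-value notation) → 4×10 + 1 = 41 (decimal)
Convert 正正正正|| (tally marks) → 5 + 5 + 5 + 5 + 2 = 22 (decimal)
Compute 41 × 22 = 902
902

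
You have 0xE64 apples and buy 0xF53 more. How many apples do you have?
Convert 0xE64 (hexadecimal) → 14×256 + 6×16 + 4 = 3684 (decimal)
Convert 0xF53 (hexadecimal) → 15×256 + 5×16 + 3 = 3923 (decimal)
Compute 3684 + 3923 = 7607
7607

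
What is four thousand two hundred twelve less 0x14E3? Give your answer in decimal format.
Convert four thousand two hundred twelve (English words) → 4×1000 + 2×100 + 12 = 4212 (decimal)
Convert 0x14E3 (hexadecimal) → 1×4096 + 4×256 + 14×16 + 3 = 5347 (decimal)
Compute 4212 - 5347 = -1135
-1135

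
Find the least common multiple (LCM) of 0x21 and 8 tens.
Convert 0x21 (hexadecimal) → 2×16 + 1 = 33 (decimal)
Convert 8 tens (place-value notation) → 8×10 = 80 (decimal)
Compute lcm(33, 80) = 2640
2640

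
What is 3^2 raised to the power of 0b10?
Convert 3^2 (power) → 9 (decimal)
Convert 0b10 (binary) → 2 (decimal)
Compute 9 ^ 2 = 81
81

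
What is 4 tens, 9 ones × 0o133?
Convert 4 tens, 9 ones (place-value notation) → 4×10 + 9 = 49 (decimal)
Convert 0o133 (octal) → 1×64 + 3×8 + 3 = 91 (decimal)
Compute 49 × 91 = 4459
4459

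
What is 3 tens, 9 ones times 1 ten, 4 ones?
Convert 3 tens, 9 ones (place-value notation) → 3×10 + 9 = 39 (decimal)
Convert 1 ten, 4 ones (place-value notation) → 1×10 + 4 = 14 (decimal)
Compute 39 × 14 = 546
546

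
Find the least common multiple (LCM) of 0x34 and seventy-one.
Convert 0x34 (hexadecimal) → 3×16 + 4 = 52 (decimal)
Convert seventy-one (English words) → 71 (decimal)
Compute lcm(52, 71) = 3692
3692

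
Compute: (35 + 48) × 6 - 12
Parentheses first: 35 + 48 = 83
Multiply: 83 × 6 = 498
Subtract: 498 - 12 = 486
486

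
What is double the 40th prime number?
The 40th prime number = 173
Compute 173 × 2 = 346
346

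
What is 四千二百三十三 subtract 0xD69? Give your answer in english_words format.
Convert 四千二百三十三 (Chinese numeral) → 4×1000 + 2×100 + 3×10 + 3 = 4233 (decimal)
Convert 0xD69 (hexadecimal) → 13×256 + 6×16 + 9 = 3433 (decimal)
Compute 4233 - 3433 = 800
Convert 800 (decimal) → 800 = 8×100 → eight hundred (English words)
eight hundred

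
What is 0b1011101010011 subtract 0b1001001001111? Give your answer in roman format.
Convert 0b1011101010011 (binary) → 4096 + 1024 + 512 + 256 + 64 + 16 + 2 + 1 = 5971 (decimal)
Convert 0b1001001001111 (binary) → 4096 + 512 + 64 + 8 + 4 + 2 + 1 = 4687 (decimal)
Compute 5971 - 4687 = 1284
Convert 1284 (decimal) → 1284 = 1000 + 100 + 100 + 50 + 10 + 10 + 10 + 4 → MCCLXXXIV (Roman numeral)
MCCLXXXIV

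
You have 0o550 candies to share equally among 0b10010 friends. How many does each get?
Convert 0o550 (octal) → 5×64 + 5×8 = 360 (decimal)
Convert 0b10010 (binary) → 16 + 2 = 18 (decimal)
Compute 360 ÷ 18 = 20
20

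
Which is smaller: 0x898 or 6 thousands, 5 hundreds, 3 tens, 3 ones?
Convert 0x898 (hexadecimal) → 8×256 + 9×16 + 8 = 2200 (decimal)
Convert 6 thousands, 5 hundreds, 3 tens, 3 ones (place-value notation) → 6×1000 + 5×100 + 3×10 + 3 = 6533 (decimal)
Compare 2200 vs 6533: smaller = 2200
2200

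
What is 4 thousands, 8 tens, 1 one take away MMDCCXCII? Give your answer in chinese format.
Convert 4 thousands, 8 tens, 1 one (place-value notation) → 4×1000 + 8×10 + 1 = 4081 (decimal)
Convert MMDCCXCII (Roman numeral) → 1000 + 1000 + 500 + 100 + 100 + 90 + 1 + 1 = 2792 (decimal)
Compute 4081 - 2792 = 1289
Convert 1289 (decimal) → 1289 = 1×1000 + 2×100 + 8×10 + 9 → 一千二百八十九 (Chinese numeral)
一千二百八十九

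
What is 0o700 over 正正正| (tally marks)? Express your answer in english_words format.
Convert 0o700 (octal) → 7×64 = 448 (decimal)
Convert 正正正| (tally marks) → 5 + 5 + 5 + 1 = 16 (decimal)
Compute 448 ÷ 16 = 28
Convert 28 (decimal) → twenty-eight (English words)
twenty-eight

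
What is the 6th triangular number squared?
The 6th triangular number = 6×7/2 = 21
Compute 21² = 21 × 21 = 441
441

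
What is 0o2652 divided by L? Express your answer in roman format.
Convert 0o2652 (octal) → 2×512 + 6×64 + 5×8 + 2 = 1450 (decimal)
Convert L (Roman numeral) → 50 (decimal)
Compute 1450 ÷ 50 = 29
Convert 29 (decimal) → 29 = 10 + 10 + 9 → XXIX (Roman numeral)
XXIX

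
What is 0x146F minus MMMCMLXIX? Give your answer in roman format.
Convert 0x146F (hexadecimal) → 1×4096 + 4×256 + 6×16 + 15 = 5231 (decimal)
Convert MMMCMLXIX (Roman numeral) → 1000 + 1000 + 1000 + 900 + 50 + 10 + 9 = 3969 (decimal)
Compute 5231 - 3969 = 1262
Convert 1262 (decimal) → 1262 = 1000 + 100 + 100 + 50 + 10 + 1 + 1 → MCCLXII (Roman numeral)
MCCLXII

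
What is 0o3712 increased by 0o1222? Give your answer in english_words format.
Convert 0o3712 (octal) → 3×512 + 7×64 + 1×8 + 2 = 1994 (decimal)
Convert 0o1222 (octal) → 1×512 + 2×64 + 2×8 + 2 = 658 (decimal)
Compute 1994 + 658 = 2652
Convert 2652 (decimal) → 2652 = 2×1000 + 6×100 + 52 → two thousand six hundred fifty-two (English words)
two thousand six hundred fifty-two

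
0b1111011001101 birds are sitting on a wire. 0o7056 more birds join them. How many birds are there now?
Convert 0b1111011001101 (binary) → 4096 + 2048 + 1024 + 512 + 128 + 64 + 8 + 4 + 1 = 7885 (decimal)
Convert 0o7056 (octal) → 7×512 + 5×8 + 6 = 3630 (decimal)
Compute 7885 + 3630 = 11515
11515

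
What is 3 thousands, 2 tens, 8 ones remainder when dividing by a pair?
Convert 3 thousands, 2 tens, 8 ones (place-value notation) → 3×1000 + 2×10 + 8 = 3028 (decimal)
Convert a pair (colloquial) → 2 (decimal)
Compute 3028 mod 2 = 0
0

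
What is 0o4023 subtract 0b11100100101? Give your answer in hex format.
Convert 0o4023 (octal) → 4×512 + 2×8 + 3 = 2067 (decimal)
Convert 0b11100100101 (binary) → 1024 + 512 + 256 + 32 + 4 + 1 = 1829 (decimal)
Compute 2067 - 1829 = 238
Convert 238 (decimal) → 238 = 14×16 + 14 → 0xEE (hexadecimal)
0xEE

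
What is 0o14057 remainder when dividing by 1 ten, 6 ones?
Convert 0o14057 (octal) → 1×4096 + 4×512 + 5×8 + 7 = 6191 (decimal)
Convert 1 ten, 6 ones (place-value notation) → 1×10 + 6 = 16 (decimal)
Compute 6191 mod 16 = 15
15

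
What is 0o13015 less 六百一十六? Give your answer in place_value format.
Convert 0o13015 (octal) → 1×4096 + 3×512 + 1×8 + 5 = 5645 (decimal)
Convert 六百一十六 (Chinese numeral) → 6×100 + 1×10 + 6 = 616 (decimal)
Compute 5645 - 616 = 5029
Convert 5029 (decimal) → 5029 = 5×1000 + 2×10 + 9 → 5 thousands, 2 tens, 9 ones (place-value notation)
5 thousands, 2 tens, 9 ones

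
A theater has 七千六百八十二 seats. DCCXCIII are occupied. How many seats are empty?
Convert 七千六百八十二 (Chinese numeral) → 7×1000 + 6×100 + 8×10 + 2 = 7682 (decimal)
Convert DCCXCIII (Roman numeral) → 500 + 100 + 100 + 90 + 1 + 1 + 1 = 793 (decimal)
Compute 7682 - 793 = 6889
6889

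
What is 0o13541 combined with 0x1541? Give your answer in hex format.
Convert 0o13541 (octal) → 1×4096 + 3×512 + 5×64 + 4×8 + 1 = 5985 (decimal)
Convert 0x1541 (hexadecimal) → 1×4096 + 5×256 + 4×16 + 1 = 5441 (decimal)
Compute 5985 + 5441 = 11426
Convert 11426 (decimal) → 11426 = 2×4096 + 12×256 + 10×16 + 2 → 0x2CA2 (hexadecimal)
0x2CA2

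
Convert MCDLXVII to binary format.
Convert MCDLXVII (Roman numeral) → 1000 + 400 + 50 + 10 + 5 + 1 + 1 = 1467 (decimal)
Convert 1467 (decimal) → 1467 = 1024 + 256 + 128 + 32 + 16 + 8 + 2 + 1 → 0b10110111011 (binary)
0b10110111011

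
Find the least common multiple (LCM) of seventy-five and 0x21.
Convert seventy-five (English words) → 75 (decimal)
Convert 0x21 (hexadecimal) → 2×16 + 1 = 33 (decimal)
Compute lcm(75, 33) = 825
825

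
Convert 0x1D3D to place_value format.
Convert 0x1D3D (hexadecimal) → 1×4096 + 13×256 + 3×16 + 13 = 7485 (decimal)
Convert 7485 (decimal) → 7485 = 7×1000 + 4×100 + 8×10 + 5 → 7 thousands, 4 hundreds, 8 tens, 5 ones (place-value notation)
7 thousands, 4 hundreds, 8 tens, 5 ones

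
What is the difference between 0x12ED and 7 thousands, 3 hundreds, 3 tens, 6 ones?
Convert 0x12ED (hexadecimal) → 1×4096 + 2×256 + 14×16 + 13 = 4845 (decimal)
Convert 7 thousands, 3 hundreds, 3 tens, 6 ones (place-value notation) → 7×1000 + 3×100 + 3×10 + 6 = 7336 (decimal)
Difference: |4845 - 7336| = 2491
2491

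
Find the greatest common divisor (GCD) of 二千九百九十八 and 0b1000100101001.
Convert 二千九百九十八 (Chinese numeral) → 2×1000 + 9×100 + 9×10 + 8 = 2998 (decimal)
Convert 0b1000100101001 (binary) → 4096 + 256 + 32 + 8 + 1 = 4393 (decimal)
Compute gcd(2998, 4393) = 1
1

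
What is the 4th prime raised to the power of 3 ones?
Convert the 4th prime (prime index) → 7 (decimal)
Convert 3 ones (place-value notation) → 3 (decimal)
Compute 7 ^ 3 = 343
343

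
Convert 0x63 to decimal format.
Convert 0x63 (hexadecimal) → 6×16 + 3 = 99 (decimal)
99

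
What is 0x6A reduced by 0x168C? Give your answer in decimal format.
Convert 0x6A (hexadecimal) → 6×16 + 10 = 106 (decimal)
Convert 0x168C (hexadecimal) → 1×4096 + 6×256 + 8×16 + 12 = 5772 (decimal)
Compute 106 - 5772 = -5666
-5666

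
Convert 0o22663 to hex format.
Convert 0o22663 (octal) → 2×4096 + 2×512 + 6×64 + 6×8 + 3 = 9651 (decimal)
Convert 9651 (decimal) → 9651 = 2×4096 + 5×256 + 11×16 + 3 → 0x25B3 (hexadecimal)
0x25B3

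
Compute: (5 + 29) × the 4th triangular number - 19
Convert the 4th triangular number (triangular index) → 4×5/2 = 10 (decimal)
Expression in decimal: (5 + 29) × 10 - 19
Parentheses first: 5 + 29 = 34
Multiply: 34 × 10 = 340
Subtract: 340 - 19 = 321
321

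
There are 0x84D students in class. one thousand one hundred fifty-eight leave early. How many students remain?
Convert 0x84D (hexadecimal) → 8×256 + 4×16 + 13 = 2125 (decimal)
Convert one thousand one hundred fifty-eight (English words) → 1×1000 + 1×100 + 58 = 1158 (decimal)
Compute 2125 - 1158 = 967
967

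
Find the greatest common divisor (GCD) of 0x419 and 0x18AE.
Convert 0x419 (hexadecimal) → 4×256 + 1×16 + 9 = 1049 (decimal)
Convert 0x18AE (hexadecimal) → 1×4096 + 8×256 + 10×16 + 14 = 6318 (decimal)
Compute gcd(1049, 6318) = 1
1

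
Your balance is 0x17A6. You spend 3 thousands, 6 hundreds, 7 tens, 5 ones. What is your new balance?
Convert 0x17A6 (hexadecimal) → 1×4096 + 7×256 + 10×16 + 6 = 6054 (decimal)
Convert 3 thousands, 6 hundreds, 7 tens, 5 ones (place-value notation) → 3×1000 + 6×100 + 7×10 + 5 = 3675 (decimal)
Compute 6054 - 3675 = 2379
2379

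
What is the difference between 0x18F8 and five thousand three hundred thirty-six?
Convert 0x18F8 (hexadecimal) → 1×4096 + 8×256 + 15×16 + 8 = 6392 (decimal)
Convert five thousand three hundred thirty-six (English words) → 5×1000 + 3×100 + 36 = 5336 (decimal)
Difference: |6392 - 5336| = 1056
1056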